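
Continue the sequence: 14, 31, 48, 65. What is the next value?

Differences: 31 - 14 = 17
This is an arithmetic sequence with common difference d = 17.
Next term = 65 + 17 = 82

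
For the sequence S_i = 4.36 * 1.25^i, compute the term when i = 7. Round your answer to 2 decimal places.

S_7 = 4.36 * 1.25^7 ≈ 4.36 * 4.7684 ≈ 20.79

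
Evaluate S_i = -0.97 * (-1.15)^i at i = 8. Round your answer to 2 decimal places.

S_8 = -0.97 * (-1.15)^8 ≈ -0.97 * 3.059 ≈ -2.97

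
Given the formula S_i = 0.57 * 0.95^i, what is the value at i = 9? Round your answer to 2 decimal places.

S_9 = 0.57 * 0.95^9 ≈ 0.57 * 0.6302 ≈ 0.36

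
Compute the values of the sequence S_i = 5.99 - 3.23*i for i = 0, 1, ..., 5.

This is an arithmetic sequence.
i=0: S_0 = 5.99 + -3.23*0 = 5.99
i=1: S_1 = 5.99 + -3.23*1 = 2.76
i=2: S_2 = 5.99 + -3.23*2 = -0.47
i=3: S_3 = 5.99 + -3.23*3 = -3.7
i=4: S_4 = 5.99 + -3.23*4 = -6.93
i=5: S_5 = 5.99 + -3.23*5 = -10.16
The first 6 terms are: [5.99, 2.76, -0.47, -3.7, -6.93, -10.16]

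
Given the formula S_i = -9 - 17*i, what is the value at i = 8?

S_8 = -9 + -17*8 = -9 + -136 = -145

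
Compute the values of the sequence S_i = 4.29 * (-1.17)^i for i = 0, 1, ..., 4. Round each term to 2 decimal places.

This is a geometric sequence.
i=0: S_0 = 4.29 * (-1.17)^0 = 4.29
i=1: S_1 = 4.29 * (-1.17)^1 ≈ -5.02
i=2: S_2 = 4.29 * (-1.17)^2 ≈ 5.87
i=3: S_3 = 4.29 * (-1.17)^3 ≈ -6.87
i=4: S_4 = 4.29 * (-1.17)^4 ≈ 8.04
The first 5 terms are: [4.29, -5.02, 5.87, -6.87, 8.04]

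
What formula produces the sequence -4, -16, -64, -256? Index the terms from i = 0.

Check ratios: -16 / -4 = 4.0
Common ratio r = 4.
First term a = -4.
Formula: S_i = -4 * 4^i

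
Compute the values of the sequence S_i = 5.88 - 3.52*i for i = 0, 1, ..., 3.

This is an arithmetic sequence.
i=0: S_0 = 5.88 + -3.52*0 = 5.88
i=1: S_1 = 5.88 + -3.52*1 = 2.36
i=2: S_2 = 5.88 + -3.52*2 = -1.16
i=3: S_3 = 5.88 + -3.52*3 = -4.68
The first 4 terms are: [5.88, 2.36, -1.16, -4.68]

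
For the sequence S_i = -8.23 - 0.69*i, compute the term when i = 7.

S_7 = -8.23 + -0.69*7 = -8.23 + -4.83 = -13.06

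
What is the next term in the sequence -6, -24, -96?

Ratios: -24 / -6 = 4.0
This is a geometric sequence with common ratio r = 4.
Next term = -96 * 4 = -384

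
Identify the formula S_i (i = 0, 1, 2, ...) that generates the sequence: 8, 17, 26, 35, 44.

Check differences: 17 - 8 = 9
26 - 17 = 9
Common difference d = 9.
First term a = 8.
Formula: S_i = 8 + 9*i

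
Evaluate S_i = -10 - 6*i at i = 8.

S_8 = -10 + -6*8 = -10 + -48 = -58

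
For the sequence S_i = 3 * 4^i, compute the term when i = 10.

S_10 = 3 * 4^10 = 3 * 1048576 = 3145728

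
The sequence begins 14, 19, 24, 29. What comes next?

Differences: 19 - 14 = 5
This is an arithmetic sequence with common difference d = 5.
Next term = 29 + 5 = 34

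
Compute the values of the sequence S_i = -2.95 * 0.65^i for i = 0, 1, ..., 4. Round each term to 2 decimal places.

This is a geometric sequence.
i=0: S_0 = -2.95 * 0.65^0 = -2.95
i=1: S_1 = -2.95 * 0.65^1 ≈ -1.92
i=2: S_2 = -2.95 * 0.65^2 ≈ -1.25
i=3: S_3 = -2.95 * 0.65^3 ≈ -0.81
i=4: S_4 = -2.95 * 0.65^4 ≈ -0.53
The first 5 terms are: [-2.95, -1.92, -1.25, -0.81, -0.53]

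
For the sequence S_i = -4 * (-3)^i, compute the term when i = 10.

S_10 = -4 * (-3)^10 = -4 * 59049 = -236196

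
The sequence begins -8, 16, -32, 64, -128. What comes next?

Ratios: 16 / -8 = -2.0
This is a geometric sequence with common ratio r = -2.
Next term = -128 * -2 = 256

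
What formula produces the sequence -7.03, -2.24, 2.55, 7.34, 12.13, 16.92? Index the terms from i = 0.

Check differences: -2.24 - -7.03 = 4.79
2.55 - -2.24 = 4.79
Common difference d = 4.79.
First term a = -7.03.
Formula: S_i = -7.03 + 4.79*i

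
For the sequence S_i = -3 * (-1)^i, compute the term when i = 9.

S_9 = -3 * (-1)^9 = -3 * -1 = 3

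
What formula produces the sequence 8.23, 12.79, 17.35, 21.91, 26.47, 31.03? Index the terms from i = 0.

Check differences: 12.79 - 8.23 = 4.56
17.35 - 12.79 = 4.56
Common difference d = 4.56.
First term a = 8.23.
Formula: S_i = 8.23 + 4.56*i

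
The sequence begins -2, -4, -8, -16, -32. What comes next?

Ratios: -4 / -2 = 2.0
This is a geometric sequence with common ratio r = 2.
Next term = -32 * 2 = -64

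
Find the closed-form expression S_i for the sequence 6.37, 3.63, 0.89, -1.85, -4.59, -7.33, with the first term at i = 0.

Check differences: 3.63 - 6.37 = -2.74
0.89 - 3.63 = -2.74
Common difference d = -2.74.
First term a = 6.37.
Formula: S_i = 6.37 - 2.74*i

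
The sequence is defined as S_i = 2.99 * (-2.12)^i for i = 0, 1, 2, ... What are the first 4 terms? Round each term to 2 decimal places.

This is a geometric sequence.
i=0: S_0 = 2.99 * (-2.12)^0 = 2.99
i=1: S_1 = 2.99 * (-2.12)^1 ≈ -6.34
i=2: S_2 = 2.99 * (-2.12)^2 ≈ 13.44
i=3: S_3 = 2.99 * (-2.12)^3 ≈ -28.49
The first 4 terms are: [2.99, -6.34, 13.44, -28.49]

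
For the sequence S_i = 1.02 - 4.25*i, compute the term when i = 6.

S_6 = 1.02 + -4.25*6 = 1.02 + -25.5 = -24.48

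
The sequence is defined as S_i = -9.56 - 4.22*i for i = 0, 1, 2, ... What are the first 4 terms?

This is an arithmetic sequence.
i=0: S_0 = -9.56 + -4.22*0 = -9.56
i=1: S_1 = -9.56 + -4.22*1 = -13.78
i=2: S_2 = -9.56 + -4.22*2 = -18.0
i=3: S_3 = -9.56 + -4.22*3 = -22.22
The first 4 terms are: [-9.56, -13.78, -18.0, -22.22]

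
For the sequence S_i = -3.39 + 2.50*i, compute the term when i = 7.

S_7 = -3.39 + 2.5*7 = -3.39 + 17.5 = 14.11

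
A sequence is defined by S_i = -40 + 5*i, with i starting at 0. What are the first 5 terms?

This is an arithmetic sequence.
i=0: S_0 = -40 + 5*0 = -40
i=1: S_1 = -40 + 5*1 = -35
i=2: S_2 = -40 + 5*2 = -30
i=3: S_3 = -40 + 5*3 = -25
i=4: S_4 = -40 + 5*4 = -20
The first 5 terms are: [-40, -35, -30, -25, -20]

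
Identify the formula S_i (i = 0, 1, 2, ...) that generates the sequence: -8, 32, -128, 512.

Check ratios: 32 / -8 = -4.0
Common ratio r = -4.
First term a = -8.
Formula: S_i = -8 * (-4)^i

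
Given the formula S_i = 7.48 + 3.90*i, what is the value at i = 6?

S_6 = 7.48 + 3.9*6 = 7.48 + 23.4 = 30.88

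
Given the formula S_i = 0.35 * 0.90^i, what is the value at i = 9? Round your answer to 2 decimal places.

S_9 = 0.35 * 0.9^9 ≈ 0.35 * 0.3874 ≈ 0.14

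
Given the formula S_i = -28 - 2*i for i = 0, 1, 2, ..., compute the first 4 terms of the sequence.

This is an arithmetic sequence.
i=0: S_0 = -28 + -2*0 = -28
i=1: S_1 = -28 + -2*1 = -30
i=2: S_2 = -28 + -2*2 = -32
i=3: S_3 = -28 + -2*3 = -34
The first 4 terms are: [-28, -30, -32, -34]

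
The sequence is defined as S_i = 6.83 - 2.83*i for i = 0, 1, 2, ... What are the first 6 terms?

This is an arithmetic sequence.
i=0: S_0 = 6.83 + -2.83*0 = 6.83
i=1: S_1 = 6.83 + -2.83*1 = 4.0
i=2: S_2 = 6.83 + -2.83*2 = 1.17
i=3: S_3 = 6.83 + -2.83*3 = -1.66
i=4: S_4 = 6.83 + -2.83*4 = -4.49
i=5: S_5 = 6.83 + -2.83*5 = -7.32
The first 6 terms are: [6.83, 4.0, 1.17, -1.66, -4.49, -7.32]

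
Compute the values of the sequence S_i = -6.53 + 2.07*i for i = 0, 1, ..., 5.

This is an arithmetic sequence.
i=0: S_0 = -6.53 + 2.07*0 = -6.53
i=1: S_1 = -6.53 + 2.07*1 = -4.46
i=2: S_2 = -6.53 + 2.07*2 = -2.39
i=3: S_3 = -6.53 + 2.07*3 = -0.32
i=4: S_4 = -6.53 + 2.07*4 = 1.75
i=5: S_5 = -6.53 + 2.07*5 = 3.82
The first 6 terms are: [-6.53, -4.46, -2.39, -0.32, 1.75, 3.82]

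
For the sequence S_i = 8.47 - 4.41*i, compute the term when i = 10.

S_10 = 8.47 + -4.41*10 = 8.47 + -44.1 = -35.63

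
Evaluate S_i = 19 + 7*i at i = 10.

S_10 = 19 + 7*10 = 19 + 70 = 89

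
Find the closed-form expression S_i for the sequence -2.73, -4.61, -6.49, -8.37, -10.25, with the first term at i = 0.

Check differences: -4.61 - -2.73 = -1.88
-6.49 - -4.61 = -1.88
Common difference d = -1.88.
First term a = -2.73.
Formula: S_i = -2.73 - 1.88*i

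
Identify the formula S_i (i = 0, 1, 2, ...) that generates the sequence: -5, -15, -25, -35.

Check differences: -15 - -5 = -10
-25 - -15 = -10
Common difference d = -10.
First term a = -5.
Formula: S_i = -5 - 10*i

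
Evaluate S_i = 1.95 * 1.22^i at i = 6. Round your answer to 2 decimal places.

S_6 = 1.95 * 1.22^6 ≈ 1.95 * 3.2973 ≈ 6.43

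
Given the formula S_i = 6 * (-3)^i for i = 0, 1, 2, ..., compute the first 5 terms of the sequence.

This is a geometric sequence.
i=0: S_0 = 6 * (-3)^0 = 6
i=1: S_1 = 6 * (-3)^1 = -18
i=2: S_2 = 6 * (-3)^2 = 54
i=3: S_3 = 6 * (-3)^3 = -162
i=4: S_4 = 6 * (-3)^4 = 486
The first 5 terms are: [6, -18, 54, -162, 486]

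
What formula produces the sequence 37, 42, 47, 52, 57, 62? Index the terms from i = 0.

Check differences: 42 - 37 = 5
47 - 42 = 5
Common difference d = 5.
First term a = 37.
Formula: S_i = 37 + 5*i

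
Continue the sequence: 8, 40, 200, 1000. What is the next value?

Ratios: 40 / 8 = 5.0
This is a geometric sequence with common ratio r = 5.
Next term = 1000 * 5 = 5000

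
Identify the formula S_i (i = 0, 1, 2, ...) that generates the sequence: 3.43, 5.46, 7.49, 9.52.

Check differences: 5.46 - 3.43 = 2.03
7.49 - 5.46 = 2.03
Common difference d = 2.03.
First term a = 3.43.
Formula: S_i = 3.43 + 2.03*i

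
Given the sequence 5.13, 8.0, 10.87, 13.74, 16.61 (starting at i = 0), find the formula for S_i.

Check differences: 8.0 - 5.13 = 2.87
10.87 - 8.0 = 2.87
Common difference d = 2.87.
First term a = 5.13.
Formula: S_i = 5.13 + 2.87*i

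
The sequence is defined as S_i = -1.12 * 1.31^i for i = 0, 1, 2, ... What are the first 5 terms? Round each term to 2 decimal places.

This is a geometric sequence.
i=0: S_0 = -1.12 * 1.31^0 = -1.12
i=1: S_1 = -1.12 * 1.31^1 ≈ -1.47
i=2: S_2 = -1.12 * 1.31^2 ≈ -1.92
i=3: S_3 = -1.12 * 1.31^3 ≈ -2.52
i=4: S_4 = -1.12 * 1.31^4 ≈ -3.3
The first 5 terms are: [-1.12, -1.47, -1.92, -2.52, -3.3]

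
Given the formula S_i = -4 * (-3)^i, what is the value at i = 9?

S_9 = -4 * (-3)^9 = -4 * -19683 = 78732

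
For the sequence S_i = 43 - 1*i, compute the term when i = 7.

S_7 = 43 + -1*7 = 43 + -7 = 36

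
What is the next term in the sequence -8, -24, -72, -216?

Ratios: -24 / -8 = 3.0
This is a geometric sequence with common ratio r = 3.
Next term = -216 * 3 = -648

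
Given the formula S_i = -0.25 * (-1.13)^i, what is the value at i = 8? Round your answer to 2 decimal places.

S_8 = -0.25 * (-1.13)^8 ≈ -0.25 * 2.6584 ≈ -0.66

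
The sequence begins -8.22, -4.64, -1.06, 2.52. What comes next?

Differences: -4.64 - -8.22 = 3.58
This is an arithmetic sequence with common difference d = 3.58.
Next term = 2.52 + 3.58 = 6.1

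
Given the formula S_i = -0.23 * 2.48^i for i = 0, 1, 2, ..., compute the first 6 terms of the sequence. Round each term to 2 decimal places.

This is a geometric sequence.
i=0: S_0 = -0.23 * 2.48^0 = -0.23
i=1: S_1 = -0.23 * 2.48^1 ≈ -0.57
i=2: S_2 = -0.23 * 2.48^2 ≈ -1.41
i=3: S_3 = -0.23 * 2.48^3 ≈ -3.51
i=4: S_4 = -0.23 * 2.48^4 ≈ -8.7
i=5: S_5 = -0.23 * 2.48^5 ≈ -21.58
The first 6 terms are: [-0.23, -0.57, -1.41, -3.51, -8.7, -21.58]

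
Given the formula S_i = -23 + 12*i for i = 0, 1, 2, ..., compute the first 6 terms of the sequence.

This is an arithmetic sequence.
i=0: S_0 = -23 + 12*0 = -23
i=1: S_1 = -23 + 12*1 = -11
i=2: S_2 = -23 + 12*2 = 1
i=3: S_3 = -23 + 12*3 = 13
i=4: S_4 = -23 + 12*4 = 25
i=5: S_5 = -23 + 12*5 = 37
The first 6 terms are: [-23, -11, 1, 13, 25, 37]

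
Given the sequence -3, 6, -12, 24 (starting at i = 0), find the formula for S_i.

Check ratios: 6 / -3 = -2.0
Common ratio r = -2.
First term a = -3.
Formula: S_i = -3 * (-2)^i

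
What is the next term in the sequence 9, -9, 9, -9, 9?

Ratios: -9 / 9 = -1.0
This is a geometric sequence with common ratio r = -1.
Next term = 9 * -1 = -9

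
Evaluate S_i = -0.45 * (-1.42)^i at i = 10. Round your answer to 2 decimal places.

S_10 = -0.45 * (-1.42)^10 ≈ -0.45 * 33.3337 ≈ -15.0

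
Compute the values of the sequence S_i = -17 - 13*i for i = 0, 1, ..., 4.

This is an arithmetic sequence.
i=0: S_0 = -17 + -13*0 = -17
i=1: S_1 = -17 + -13*1 = -30
i=2: S_2 = -17 + -13*2 = -43
i=3: S_3 = -17 + -13*3 = -56
i=4: S_4 = -17 + -13*4 = -69
The first 5 terms are: [-17, -30, -43, -56, -69]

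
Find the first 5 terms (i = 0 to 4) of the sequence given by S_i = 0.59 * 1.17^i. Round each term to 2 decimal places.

This is a geometric sequence.
i=0: S_0 = 0.59 * 1.17^0 = 0.59
i=1: S_1 = 0.59 * 1.17^1 ≈ 0.69
i=2: S_2 = 0.59 * 1.17^2 ≈ 0.81
i=3: S_3 = 0.59 * 1.17^3 ≈ 0.94
i=4: S_4 = 0.59 * 1.17^4 ≈ 1.11
The first 5 terms are: [0.59, 0.69, 0.81, 0.94, 1.11]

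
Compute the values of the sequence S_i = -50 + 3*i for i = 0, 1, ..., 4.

This is an arithmetic sequence.
i=0: S_0 = -50 + 3*0 = -50
i=1: S_1 = -50 + 3*1 = -47
i=2: S_2 = -50 + 3*2 = -44
i=3: S_3 = -50 + 3*3 = -41
i=4: S_4 = -50 + 3*4 = -38
The first 5 terms are: [-50, -47, -44, -41, -38]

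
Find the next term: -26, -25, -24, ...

Differences: -25 - -26 = 1
This is an arithmetic sequence with common difference d = 1.
Next term = -24 + 1 = -23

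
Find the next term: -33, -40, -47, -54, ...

Differences: -40 - -33 = -7
This is an arithmetic sequence with common difference d = -7.
Next term = -54 + -7 = -61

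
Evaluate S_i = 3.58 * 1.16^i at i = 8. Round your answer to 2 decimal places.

S_8 = 3.58 * 1.16^8 ≈ 3.58 * 3.2784 ≈ 11.74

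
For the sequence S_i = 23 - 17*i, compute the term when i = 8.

S_8 = 23 + -17*8 = 23 + -136 = -113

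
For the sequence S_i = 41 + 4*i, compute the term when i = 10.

S_10 = 41 + 4*10 = 41 + 40 = 81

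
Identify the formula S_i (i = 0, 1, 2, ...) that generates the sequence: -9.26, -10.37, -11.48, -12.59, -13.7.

Check differences: -10.37 - -9.26 = -1.11
-11.48 - -10.37 = -1.11
Common difference d = -1.11.
First term a = -9.26.
Formula: S_i = -9.26 - 1.11*i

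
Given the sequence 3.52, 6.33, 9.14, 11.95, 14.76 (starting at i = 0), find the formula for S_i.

Check differences: 6.33 - 3.52 = 2.81
9.14 - 6.33 = 2.81
Common difference d = 2.81.
First term a = 3.52.
Formula: S_i = 3.52 + 2.81*i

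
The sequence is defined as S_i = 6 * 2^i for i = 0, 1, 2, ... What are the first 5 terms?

This is a geometric sequence.
i=0: S_0 = 6 * 2^0 = 6
i=1: S_1 = 6 * 2^1 = 12
i=2: S_2 = 6 * 2^2 = 24
i=3: S_3 = 6 * 2^3 = 48
i=4: S_4 = 6 * 2^4 = 96
The first 5 terms are: [6, 12, 24, 48, 96]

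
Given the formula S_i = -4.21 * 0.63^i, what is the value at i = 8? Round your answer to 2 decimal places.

S_8 = -4.21 * 0.63^8 ≈ -4.21 * 0.0248 ≈ -0.1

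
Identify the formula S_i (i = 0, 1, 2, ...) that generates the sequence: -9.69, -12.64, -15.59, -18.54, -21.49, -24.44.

Check differences: -12.64 - -9.69 = -2.95
-15.59 - -12.64 = -2.95
Common difference d = -2.95.
First term a = -9.69.
Formula: S_i = -9.69 - 2.95*i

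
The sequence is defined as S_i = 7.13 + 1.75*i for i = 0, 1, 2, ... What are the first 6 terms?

This is an arithmetic sequence.
i=0: S_0 = 7.13 + 1.75*0 = 7.13
i=1: S_1 = 7.13 + 1.75*1 = 8.88
i=2: S_2 = 7.13 + 1.75*2 = 10.63
i=3: S_3 = 7.13 + 1.75*3 = 12.38
i=4: S_4 = 7.13 + 1.75*4 = 14.13
i=5: S_5 = 7.13 + 1.75*5 = 15.88
The first 6 terms are: [7.13, 8.88, 10.63, 12.38, 14.13, 15.88]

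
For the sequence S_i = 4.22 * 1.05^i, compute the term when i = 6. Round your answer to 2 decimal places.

S_6 = 4.22 * 1.05^6 ≈ 4.22 * 1.3401 ≈ 5.66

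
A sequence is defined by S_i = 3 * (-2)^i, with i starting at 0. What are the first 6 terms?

This is a geometric sequence.
i=0: S_0 = 3 * (-2)^0 = 3
i=1: S_1 = 3 * (-2)^1 = -6
i=2: S_2 = 3 * (-2)^2 = 12
i=3: S_3 = 3 * (-2)^3 = -24
i=4: S_4 = 3 * (-2)^4 = 48
i=5: S_5 = 3 * (-2)^5 = -96
The first 6 terms are: [3, -6, 12, -24, 48, -96]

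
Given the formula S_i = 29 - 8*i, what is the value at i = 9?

S_9 = 29 + -8*9 = 29 + -72 = -43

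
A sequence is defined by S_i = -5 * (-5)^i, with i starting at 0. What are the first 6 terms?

This is a geometric sequence.
i=0: S_0 = -5 * (-5)^0 = -5
i=1: S_1 = -5 * (-5)^1 = 25
i=2: S_2 = -5 * (-5)^2 = -125
i=3: S_3 = -5 * (-5)^3 = 625
i=4: S_4 = -5 * (-5)^4 = -3125
i=5: S_5 = -5 * (-5)^5 = 15625
The first 6 terms are: [-5, 25, -125, 625, -3125, 15625]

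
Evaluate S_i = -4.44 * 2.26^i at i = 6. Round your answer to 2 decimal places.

S_6 = -4.44 * 2.26^6 ≈ -4.44 * 133.2449 ≈ -591.61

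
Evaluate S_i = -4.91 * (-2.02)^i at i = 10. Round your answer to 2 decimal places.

S_10 = -4.91 * (-2.02)^10 ≈ -4.91 * 1131.1331 ≈ -5553.86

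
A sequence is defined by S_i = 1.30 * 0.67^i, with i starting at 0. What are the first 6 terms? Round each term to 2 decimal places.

This is a geometric sequence.
i=0: S_0 = 1.3 * 0.67^0 = 1.3
i=1: S_1 = 1.3 * 0.67^1 ≈ 0.87
i=2: S_2 = 1.3 * 0.67^2 ≈ 0.58
i=3: S_3 = 1.3 * 0.67^3 ≈ 0.39
i=4: S_4 = 1.3 * 0.67^4 ≈ 0.26
i=5: S_5 = 1.3 * 0.67^5 ≈ 0.18
The first 6 terms are: [1.3, 0.87, 0.58, 0.39, 0.26, 0.18]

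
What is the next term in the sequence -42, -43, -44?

Differences: -43 - -42 = -1
This is an arithmetic sequence with common difference d = -1.
Next term = -44 + -1 = -45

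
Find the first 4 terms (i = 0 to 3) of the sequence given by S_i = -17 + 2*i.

This is an arithmetic sequence.
i=0: S_0 = -17 + 2*0 = -17
i=1: S_1 = -17 + 2*1 = -15
i=2: S_2 = -17 + 2*2 = -13
i=3: S_3 = -17 + 2*3 = -11
The first 4 terms are: [-17, -15, -13, -11]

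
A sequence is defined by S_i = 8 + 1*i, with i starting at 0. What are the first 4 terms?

This is an arithmetic sequence.
i=0: S_0 = 8 + 1*0 = 8
i=1: S_1 = 8 + 1*1 = 9
i=2: S_2 = 8 + 1*2 = 10
i=3: S_3 = 8 + 1*3 = 11
The first 4 terms are: [8, 9, 10, 11]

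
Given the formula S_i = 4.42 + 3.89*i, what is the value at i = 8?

S_8 = 4.42 + 3.89*8 = 4.42 + 31.12 = 35.54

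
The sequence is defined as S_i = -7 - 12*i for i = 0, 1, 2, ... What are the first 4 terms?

This is an arithmetic sequence.
i=0: S_0 = -7 + -12*0 = -7
i=1: S_1 = -7 + -12*1 = -19
i=2: S_2 = -7 + -12*2 = -31
i=3: S_3 = -7 + -12*3 = -43
The first 4 terms are: [-7, -19, -31, -43]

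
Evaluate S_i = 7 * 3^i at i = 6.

S_6 = 7 * 3^6 = 7 * 729 = 5103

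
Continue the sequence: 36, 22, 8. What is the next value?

Differences: 22 - 36 = -14
This is an arithmetic sequence with common difference d = -14.
Next term = 8 + -14 = -6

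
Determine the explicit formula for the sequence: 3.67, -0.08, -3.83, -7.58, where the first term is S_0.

Check differences: -0.08 - 3.67 = -3.75
-3.83 - -0.08 = -3.75
Common difference d = -3.75.
First term a = 3.67.
Formula: S_i = 3.67 - 3.75*i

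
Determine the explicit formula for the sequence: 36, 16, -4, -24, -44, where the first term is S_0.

Check differences: 16 - 36 = -20
-4 - 16 = -20
Common difference d = -20.
First term a = 36.
Formula: S_i = 36 - 20*i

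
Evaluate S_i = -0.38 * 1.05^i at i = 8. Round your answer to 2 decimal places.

S_8 = -0.38 * 1.05^8 ≈ -0.38 * 1.4775 ≈ -0.56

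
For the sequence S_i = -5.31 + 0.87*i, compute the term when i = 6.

S_6 = -5.31 + 0.87*6 = -5.31 + 5.22 = -0.09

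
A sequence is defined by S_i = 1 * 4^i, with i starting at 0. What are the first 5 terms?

This is a geometric sequence.
i=0: S_0 = 1 * 4^0 = 1
i=1: S_1 = 1 * 4^1 = 4
i=2: S_2 = 1 * 4^2 = 16
i=3: S_3 = 1 * 4^3 = 64
i=4: S_4 = 1 * 4^4 = 256
The first 5 terms are: [1, 4, 16, 64, 256]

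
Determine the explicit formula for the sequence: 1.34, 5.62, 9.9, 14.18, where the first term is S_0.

Check differences: 5.62 - 1.34 = 4.28
9.9 - 5.62 = 4.28
Common difference d = 4.28.
First term a = 1.34.
Formula: S_i = 1.34 + 4.28*i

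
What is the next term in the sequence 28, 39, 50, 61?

Differences: 39 - 28 = 11
This is an arithmetic sequence with common difference d = 11.
Next term = 61 + 11 = 72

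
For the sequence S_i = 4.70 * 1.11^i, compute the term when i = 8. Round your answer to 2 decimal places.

S_8 = 4.7 * 1.11^8 ≈ 4.7 * 2.3045 ≈ 10.83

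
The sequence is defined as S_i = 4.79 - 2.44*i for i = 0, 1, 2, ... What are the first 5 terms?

This is an arithmetic sequence.
i=0: S_0 = 4.79 + -2.44*0 = 4.79
i=1: S_1 = 4.79 + -2.44*1 = 2.35
i=2: S_2 = 4.79 + -2.44*2 = -0.09
i=3: S_3 = 4.79 + -2.44*3 = -2.53
i=4: S_4 = 4.79 + -2.44*4 = -4.97
The first 5 terms are: [4.79, 2.35, -0.09, -2.53, -4.97]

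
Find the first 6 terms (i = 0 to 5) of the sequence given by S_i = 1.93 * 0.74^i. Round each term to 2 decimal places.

This is a geometric sequence.
i=0: S_0 = 1.93 * 0.74^0 = 1.93
i=1: S_1 = 1.93 * 0.74^1 ≈ 1.43
i=2: S_2 = 1.93 * 0.74^2 ≈ 1.06
i=3: S_3 = 1.93 * 0.74^3 ≈ 0.78
i=4: S_4 = 1.93 * 0.74^4 ≈ 0.58
i=5: S_5 = 1.93 * 0.74^5 ≈ 0.43
The first 6 terms are: [1.93, 1.43, 1.06, 0.78, 0.58, 0.43]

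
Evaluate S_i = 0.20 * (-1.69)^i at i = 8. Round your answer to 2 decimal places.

S_8 = 0.2 * (-1.69)^8 ≈ 0.2 * 66.5417 ≈ 13.31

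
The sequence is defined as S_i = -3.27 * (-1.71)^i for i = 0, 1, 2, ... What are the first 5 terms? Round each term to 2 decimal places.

This is a geometric sequence.
i=0: S_0 = -3.27 * (-1.71)^0 = -3.27
i=1: S_1 = -3.27 * (-1.71)^1 ≈ 5.59
i=2: S_2 = -3.27 * (-1.71)^2 ≈ -9.56
i=3: S_3 = -3.27 * (-1.71)^3 ≈ 16.35
i=4: S_4 = -3.27 * (-1.71)^4 ≈ -27.96
The first 5 terms are: [-3.27, 5.59, -9.56, 16.35, -27.96]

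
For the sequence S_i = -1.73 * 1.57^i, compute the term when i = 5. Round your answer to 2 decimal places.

S_5 = -1.73 * 1.57^5 ≈ -1.73 * 9.5389 ≈ -16.5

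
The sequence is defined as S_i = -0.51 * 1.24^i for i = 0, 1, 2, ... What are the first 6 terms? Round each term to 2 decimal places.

This is a geometric sequence.
i=0: S_0 = -0.51 * 1.24^0 = -0.51
i=1: S_1 = -0.51 * 1.24^1 ≈ -0.63
i=2: S_2 = -0.51 * 1.24^2 ≈ -0.78
i=3: S_3 = -0.51 * 1.24^3 ≈ -0.97
i=4: S_4 = -0.51 * 1.24^4 ≈ -1.21
i=5: S_5 = -0.51 * 1.24^5 ≈ -1.5
The first 6 terms are: [-0.51, -0.63, -0.78, -0.97, -1.21, -1.5]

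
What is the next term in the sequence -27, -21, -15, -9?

Differences: -21 - -27 = 6
This is an arithmetic sequence with common difference d = 6.
Next term = -9 + 6 = -3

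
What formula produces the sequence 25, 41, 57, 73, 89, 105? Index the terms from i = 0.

Check differences: 41 - 25 = 16
57 - 41 = 16
Common difference d = 16.
First term a = 25.
Formula: S_i = 25 + 16*i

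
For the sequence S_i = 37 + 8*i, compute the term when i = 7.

S_7 = 37 + 8*7 = 37 + 56 = 93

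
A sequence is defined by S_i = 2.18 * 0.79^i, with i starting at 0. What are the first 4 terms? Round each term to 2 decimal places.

This is a geometric sequence.
i=0: S_0 = 2.18 * 0.79^0 = 2.18
i=1: S_1 = 2.18 * 0.79^1 ≈ 1.72
i=2: S_2 = 2.18 * 0.79^2 ≈ 1.36
i=3: S_3 = 2.18 * 0.79^3 ≈ 1.07
The first 4 terms are: [2.18, 1.72, 1.36, 1.07]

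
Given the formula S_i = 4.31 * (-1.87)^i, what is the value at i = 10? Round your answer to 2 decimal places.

S_10 = 4.31 * (-1.87)^10 ≈ 4.31 * 522.8969 ≈ 2253.69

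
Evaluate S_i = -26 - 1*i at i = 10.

S_10 = -26 + -1*10 = -26 + -10 = -36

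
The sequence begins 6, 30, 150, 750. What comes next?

Ratios: 30 / 6 = 5.0
This is a geometric sequence with common ratio r = 5.
Next term = 750 * 5 = 3750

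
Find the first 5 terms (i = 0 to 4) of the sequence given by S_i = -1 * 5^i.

This is a geometric sequence.
i=0: S_0 = -1 * 5^0 = -1
i=1: S_1 = -1 * 5^1 = -5
i=2: S_2 = -1 * 5^2 = -25
i=3: S_3 = -1 * 5^3 = -125
i=4: S_4 = -1 * 5^4 = -625
The first 5 terms are: [-1, -5, -25, -125, -625]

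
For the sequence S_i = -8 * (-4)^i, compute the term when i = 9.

S_9 = -8 * (-4)^9 = -8 * -262144 = 2097152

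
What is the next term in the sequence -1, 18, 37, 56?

Differences: 18 - -1 = 19
This is an arithmetic sequence with common difference d = 19.
Next term = 56 + 19 = 75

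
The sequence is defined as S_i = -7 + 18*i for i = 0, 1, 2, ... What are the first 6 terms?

This is an arithmetic sequence.
i=0: S_0 = -7 + 18*0 = -7
i=1: S_1 = -7 + 18*1 = 11
i=2: S_2 = -7 + 18*2 = 29
i=3: S_3 = -7 + 18*3 = 47
i=4: S_4 = -7 + 18*4 = 65
i=5: S_5 = -7 + 18*5 = 83
The first 6 terms are: [-7, 11, 29, 47, 65, 83]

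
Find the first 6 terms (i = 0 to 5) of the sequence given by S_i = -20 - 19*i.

This is an arithmetic sequence.
i=0: S_0 = -20 + -19*0 = -20
i=1: S_1 = -20 + -19*1 = -39
i=2: S_2 = -20 + -19*2 = -58
i=3: S_3 = -20 + -19*3 = -77
i=4: S_4 = -20 + -19*4 = -96
i=5: S_5 = -20 + -19*5 = -115
The first 6 terms are: [-20, -39, -58, -77, -96, -115]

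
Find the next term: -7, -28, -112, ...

Ratios: -28 / -7 = 4.0
This is a geometric sequence with common ratio r = 4.
Next term = -112 * 4 = -448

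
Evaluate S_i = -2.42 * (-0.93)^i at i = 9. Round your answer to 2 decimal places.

S_9 = -2.42 * (-0.93)^9 ≈ -2.42 * -0.5204 ≈ 1.26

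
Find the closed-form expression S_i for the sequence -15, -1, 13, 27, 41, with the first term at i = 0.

Check differences: -1 - -15 = 14
13 - -1 = 14
Common difference d = 14.
First term a = -15.
Formula: S_i = -15 + 14*i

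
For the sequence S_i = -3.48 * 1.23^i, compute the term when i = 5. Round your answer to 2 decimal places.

S_5 = -3.48 * 1.23^5 ≈ -3.48 * 2.8153 ≈ -9.8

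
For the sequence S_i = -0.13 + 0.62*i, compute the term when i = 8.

S_8 = -0.13 + 0.62*8 = -0.13 + 4.96 = 4.83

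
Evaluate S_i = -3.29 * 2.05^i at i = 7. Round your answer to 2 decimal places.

S_7 = -3.29 * 2.05^7 ≈ -3.29 * 152.1518 ≈ -500.58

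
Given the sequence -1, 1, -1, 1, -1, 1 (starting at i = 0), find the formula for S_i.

Check ratios: 1 / -1 = -1.0
Common ratio r = -1.
First term a = -1.
Formula: S_i = -1 * (-1)^i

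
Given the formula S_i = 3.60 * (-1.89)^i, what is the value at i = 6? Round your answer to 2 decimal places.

S_6 = 3.6 * (-1.89)^6 ≈ 3.6 * 45.5796 ≈ 164.09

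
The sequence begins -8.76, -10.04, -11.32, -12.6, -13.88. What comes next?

Differences: -10.04 - -8.76 = -1.28
This is an arithmetic sequence with common difference d = -1.28.
Next term = -13.88 + -1.28 = -15.16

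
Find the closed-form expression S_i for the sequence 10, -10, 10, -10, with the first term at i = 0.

Check ratios: -10 / 10 = -1.0
Common ratio r = -1.
First term a = 10.
Formula: S_i = 10 * (-1)^i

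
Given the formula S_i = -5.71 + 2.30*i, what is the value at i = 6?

S_6 = -5.71 + 2.3*6 = -5.71 + 13.8 = 8.09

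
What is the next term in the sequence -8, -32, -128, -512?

Ratios: -32 / -8 = 4.0
This is a geometric sequence with common ratio r = 4.
Next term = -512 * 4 = -2048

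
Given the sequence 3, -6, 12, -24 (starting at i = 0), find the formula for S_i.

Check ratios: -6 / 3 = -2.0
Common ratio r = -2.
First term a = 3.
Formula: S_i = 3 * (-2)^i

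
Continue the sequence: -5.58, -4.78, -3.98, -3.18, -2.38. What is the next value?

Differences: -4.78 - -5.58 = 0.8
This is an arithmetic sequence with common difference d = 0.8.
Next term = -2.38 + 0.8 = -1.58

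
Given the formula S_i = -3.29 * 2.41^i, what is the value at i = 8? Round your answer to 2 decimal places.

S_8 = -3.29 * 2.41^8 ≈ -3.29 * 1137.9845 ≈ -3743.97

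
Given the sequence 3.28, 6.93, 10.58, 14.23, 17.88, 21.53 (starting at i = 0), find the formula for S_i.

Check differences: 6.93 - 3.28 = 3.65
10.58 - 6.93 = 3.65
Common difference d = 3.65.
First term a = 3.28.
Formula: S_i = 3.28 + 3.65*i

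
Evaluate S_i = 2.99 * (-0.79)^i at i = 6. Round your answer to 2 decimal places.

S_6 = 2.99 * (-0.79)^6 ≈ 2.99 * 0.2431 ≈ 0.73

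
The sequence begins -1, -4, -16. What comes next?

Ratios: -4 / -1 = 4.0
This is a geometric sequence with common ratio r = 4.
Next term = -16 * 4 = -64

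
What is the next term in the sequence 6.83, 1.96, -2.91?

Differences: 1.96 - 6.83 = -4.87
This is an arithmetic sequence with common difference d = -4.87.
Next term = -2.91 + -4.87 = -7.78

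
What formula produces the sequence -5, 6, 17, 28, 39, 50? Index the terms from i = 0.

Check differences: 6 - -5 = 11
17 - 6 = 11
Common difference d = 11.
First term a = -5.
Formula: S_i = -5 + 11*i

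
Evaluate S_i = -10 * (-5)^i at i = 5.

S_5 = -10 * (-5)^5 = -10 * -3125 = 31250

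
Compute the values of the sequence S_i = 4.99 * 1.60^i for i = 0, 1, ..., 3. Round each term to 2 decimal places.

This is a geometric sequence.
i=0: S_0 = 4.99 * 1.6^0 = 4.99
i=1: S_1 = 4.99 * 1.6^1 ≈ 7.98
i=2: S_2 = 4.99 * 1.6^2 ≈ 12.77
i=3: S_3 = 4.99 * 1.6^3 ≈ 20.44
The first 4 terms are: [4.99, 7.98, 12.77, 20.44]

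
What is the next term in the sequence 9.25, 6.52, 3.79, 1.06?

Differences: 6.52 - 9.25 = -2.73
This is an arithmetic sequence with common difference d = -2.73.
Next term = 1.06 + -2.73 = -1.67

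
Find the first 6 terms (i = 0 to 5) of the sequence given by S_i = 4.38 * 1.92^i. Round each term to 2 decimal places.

This is a geometric sequence.
i=0: S_0 = 4.38 * 1.92^0 = 4.38
i=1: S_1 = 4.38 * 1.92^1 ≈ 8.41
i=2: S_2 = 4.38 * 1.92^2 ≈ 16.15
i=3: S_3 = 4.38 * 1.92^3 ≈ 31.0
i=4: S_4 = 4.38 * 1.92^4 ≈ 59.52
i=5: S_5 = 4.38 * 1.92^5 ≈ 114.28
The first 6 terms are: [4.38, 8.41, 16.15, 31.0, 59.52, 114.28]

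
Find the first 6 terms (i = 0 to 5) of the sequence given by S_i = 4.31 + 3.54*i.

This is an arithmetic sequence.
i=0: S_0 = 4.31 + 3.54*0 = 4.31
i=1: S_1 = 4.31 + 3.54*1 = 7.85
i=2: S_2 = 4.31 + 3.54*2 = 11.39
i=3: S_3 = 4.31 + 3.54*3 = 14.93
i=4: S_4 = 4.31 + 3.54*4 = 18.47
i=5: S_5 = 4.31 + 3.54*5 = 22.01
The first 6 terms are: [4.31, 7.85, 11.39, 14.93, 18.47, 22.01]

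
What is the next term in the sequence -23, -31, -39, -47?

Differences: -31 - -23 = -8
This is an arithmetic sequence with common difference d = -8.
Next term = -47 + -8 = -55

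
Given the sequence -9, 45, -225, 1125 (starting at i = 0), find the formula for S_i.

Check ratios: 45 / -9 = -5.0
Common ratio r = -5.
First term a = -9.
Formula: S_i = -9 * (-5)^i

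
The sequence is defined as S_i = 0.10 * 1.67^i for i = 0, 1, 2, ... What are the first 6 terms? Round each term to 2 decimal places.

This is a geometric sequence.
i=0: S_0 = 0.1 * 1.67^0 = 0.1
i=1: S_1 = 0.1 * 1.67^1 ≈ 0.17
i=2: S_2 = 0.1 * 1.67^2 ≈ 0.28
i=3: S_3 = 0.1 * 1.67^3 ≈ 0.47
i=4: S_4 = 0.1 * 1.67^4 ≈ 0.78
i=5: S_5 = 0.1 * 1.67^5 ≈ 1.3
The first 6 terms are: [0.1, 0.17, 0.28, 0.47, 0.78, 1.3]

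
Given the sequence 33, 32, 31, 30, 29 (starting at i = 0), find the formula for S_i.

Check differences: 32 - 33 = -1
31 - 32 = -1
Common difference d = -1.
First term a = 33.
Formula: S_i = 33 - 1*i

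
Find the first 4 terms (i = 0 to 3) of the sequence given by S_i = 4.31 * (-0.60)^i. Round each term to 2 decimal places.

This is a geometric sequence.
i=0: S_0 = 4.31 * (-0.6)^0 = 4.31
i=1: S_1 = 4.31 * (-0.6)^1 ≈ -2.59
i=2: S_2 = 4.31 * (-0.6)^2 ≈ 1.55
i=3: S_3 = 4.31 * (-0.6)^3 ≈ -0.93
The first 4 terms are: [4.31, -2.59, 1.55, -0.93]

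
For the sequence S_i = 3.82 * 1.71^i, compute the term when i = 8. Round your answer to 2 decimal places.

S_8 = 3.82 * 1.71^8 ≈ 3.82 * 73.1087 ≈ 279.28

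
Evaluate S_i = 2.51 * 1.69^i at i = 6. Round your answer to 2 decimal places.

S_6 = 2.51 * 1.69^6 ≈ 2.51 * 23.2981 ≈ 58.48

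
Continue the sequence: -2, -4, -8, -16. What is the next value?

Ratios: -4 / -2 = 2.0
This is a geometric sequence with common ratio r = 2.
Next term = -16 * 2 = -32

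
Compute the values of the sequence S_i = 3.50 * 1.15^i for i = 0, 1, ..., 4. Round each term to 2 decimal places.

This is a geometric sequence.
i=0: S_0 = 3.5 * 1.15^0 = 3.5
i=1: S_1 = 3.5 * 1.15^1 ≈ 4.03
i=2: S_2 = 3.5 * 1.15^2 ≈ 4.63
i=3: S_3 = 3.5 * 1.15^3 ≈ 5.32
i=4: S_4 = 3.5 * 1.15^4 ≈ 6.12
The first 5 terms are: [3.5, 4.03, 4.63, 5.32, 6.12]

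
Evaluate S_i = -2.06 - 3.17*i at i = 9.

S_9 = -2.06 + -3.17*9 = -2.06 + -28.53 = -30.59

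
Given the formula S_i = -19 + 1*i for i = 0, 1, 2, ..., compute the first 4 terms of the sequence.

This is an arithmetic sequence.
i=0: S_0 = -19 + 1*0 = -19
i=1: S_1 = -19 + 1*1 = -18
i=2: S_2 = -19 + 1*2 = -17
i=3: S_3 = -19 + 1*3 = -16
The first 4 terms are: [-19, -18, -17, -16]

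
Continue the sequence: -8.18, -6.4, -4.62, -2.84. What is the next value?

Differences: -6.4 - -8.18 = 1.78
This is an arithmetic sequence with common difference d = 1.78.
Next term = -2.84 + 1.78 = -1.06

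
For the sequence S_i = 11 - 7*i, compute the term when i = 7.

S_7 = 11 + -7*7 = 11 + -49 = -38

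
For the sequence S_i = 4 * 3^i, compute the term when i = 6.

S_6 = 4 * 3^6 = 4 * 729 = 2916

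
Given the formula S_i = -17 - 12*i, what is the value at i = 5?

S_5 = -17 + -12*5 = -17 + -60 = -77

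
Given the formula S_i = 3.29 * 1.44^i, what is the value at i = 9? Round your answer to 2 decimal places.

S_9 = 3.29 * 1.44^9 ≈ 3.29 * 26.6233 ≈ 87.59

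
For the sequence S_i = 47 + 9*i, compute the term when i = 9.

S_9 = 47 + 9*9 = 47 + 81 = 128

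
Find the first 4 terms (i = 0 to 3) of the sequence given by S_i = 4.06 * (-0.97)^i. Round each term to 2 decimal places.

This is a geometric sequence.
i=0: S_0 = 4.06 * (-0.97)^0 = 4.06
i=1: S_1 = 4.06 * (-0.97)^1 ≈ -3.94
i=2: S_2 = 4.06 * (-0.97)^2 ≈ 3.82
i=3: S_3 = 4.06 * (-0.97)^3 ≈ -3.71
The first 4 terms are: [4.06, -3.94, 3.82, -3.71]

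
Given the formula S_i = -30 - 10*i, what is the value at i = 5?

S_5 = -30 + -10*5 = -30 + -50 = -80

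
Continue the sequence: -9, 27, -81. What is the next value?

Ratios: 27 / -9 = -3.0
This is a geometric sequence with common ratio r = -3.
Next term = -81 * -3 = 243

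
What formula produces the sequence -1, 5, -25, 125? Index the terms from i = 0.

Check ratios: 5 / -1 = -5.0
Common ratio r = -5.
First term a = -1.
Formula: S_i = -1 * (-5)^i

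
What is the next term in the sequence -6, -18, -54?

Ratios: -18 / -6 = 3.0
This is a geometric sequence with common ratio r = 3.
Next term = -54 * 3 = -162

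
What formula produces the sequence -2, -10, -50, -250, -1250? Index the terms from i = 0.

Check ratios: -10 / -2 = 5.0
Common ratio r = 5.
First term a = -2.
Formula: S_i = -2 * 5^i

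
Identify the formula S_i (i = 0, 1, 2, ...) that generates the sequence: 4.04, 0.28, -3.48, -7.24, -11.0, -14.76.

Check differences: 0.28 - 4.04 = -3.76
-3.48 - 0.28 = -3.76
Common difference d = -3.76.
First term a = 4.04.
Formula: S_i = 4.04 - 3.76*i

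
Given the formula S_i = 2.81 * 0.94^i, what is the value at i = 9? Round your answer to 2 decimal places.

S_9 = 2.81 * 0.94^9 ≈ 2.81 * 0.573 ≈ 1.61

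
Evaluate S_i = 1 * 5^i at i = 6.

S_6 = 1 * 5^6 = 1 * 15625 = 15625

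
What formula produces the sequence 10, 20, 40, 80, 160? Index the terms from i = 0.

Check ratios: 20 / 10 = 2.0
Common ratio r = 2.
First term a = 10.
Formula: S_i = 10 * 2^i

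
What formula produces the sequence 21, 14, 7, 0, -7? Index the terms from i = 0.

Check differences: 14 - 21 = -7
7 - 14 = -7
Common difference d = -7.
First term a = 21.
Formula: S_i = 21 - 7*i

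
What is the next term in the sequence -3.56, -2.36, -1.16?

Differences: -2.36 - -3.56 = 1.2
This is an arithmetic sequence with common difference d = 1.2.
Next term = -1.16 + 1.2 = 0.04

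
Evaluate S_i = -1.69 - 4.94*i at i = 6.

S_6 = -1.69 + -4.94*6 = -1.69 + -29.64 = -31.33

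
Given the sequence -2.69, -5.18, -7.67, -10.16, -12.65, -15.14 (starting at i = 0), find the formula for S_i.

Check differences: -5.18 - -2.69 = -2.49
-7.67 - -5.18 = -2.49
Common difference d = -2.49.
First term a = -2.69.
Formula: S_i = -2.69 - 2.49*i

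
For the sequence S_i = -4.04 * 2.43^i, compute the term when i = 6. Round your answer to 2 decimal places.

S_6 = -4.04 * 2.43^6 ≈ -4.04 * 205.8911 ≈ -831.8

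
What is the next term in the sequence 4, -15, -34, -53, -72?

Differences: -15 - 4 = -19
This is an arithmetic sequence with common difference d = -19.
Next term = -72 + -19 = -91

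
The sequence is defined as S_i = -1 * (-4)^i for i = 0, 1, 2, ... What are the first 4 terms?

This is a geometric sequence.
i=0: S_0 = -1 * (-4)^0 = -1
i=1: S_1 = -1 * (-4)^1 = 4
i=2: S_2 = -1 * (-4)^2 = -16
i=3: S_3 = -1 * (-4)^3 = 64
The first 4 terms are: [-1, 4, -16, 64]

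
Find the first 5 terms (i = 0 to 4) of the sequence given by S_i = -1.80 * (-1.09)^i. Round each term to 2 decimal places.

This is a geometric sequence.
i=0: S_0 = -1.8 * (-1.09)^0 = -1.8
i=1: S_1 = -1.8 * (-1.09)^1 ≈ 1.96
i=2: S_2 = -1.8 * (-1.09)^2 ≈ -2.14
i=3: S_3 = -1.8 * (-1.09)^3 ≈ 2.33
i=4: S_4 = -1.8 * (-1.09)^4 ≈ -2.54
The first 5 terms are: [-1.8, 1.96, -2.14, 2.33, -2.54]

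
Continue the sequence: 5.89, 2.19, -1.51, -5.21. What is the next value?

Differences: 2.19 - 5.89 = -3.7
This is an arithmetic sequence with common difference d = -3.7.
Next term = -5.21 + -3.7 = -8.91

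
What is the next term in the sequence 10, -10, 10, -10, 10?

Ratios: -10 / 10 = -1.0
This is a geometric sequence with common ratio r = -1.
Next term = 10 * -1 = -10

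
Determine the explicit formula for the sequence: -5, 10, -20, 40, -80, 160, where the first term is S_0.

Check ratios: 10 / -5 = -2.0
Common ratio r = -2.
First term a = -5.
Formula: S_i = -5 * (-2)^i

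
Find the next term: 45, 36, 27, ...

Differences: 36 - 45 = -9
This is an arithmetic sequence with common difference d = -9.
Next term = 27 + -9 = 18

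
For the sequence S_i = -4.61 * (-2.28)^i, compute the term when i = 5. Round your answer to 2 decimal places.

S_5 = -4.61 * (-2.28)^5 ≈ -4.61 * -61.6133 ≈ 284.04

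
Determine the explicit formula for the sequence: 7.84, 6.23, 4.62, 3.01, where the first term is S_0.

Check differences: 6.23 - 7.84 = -1.61
4.62 - 6.23 = -1.61
Common difference d = -1.61.
First term a = 7.84.
Formula: S_i = 7.84 - 1.61*i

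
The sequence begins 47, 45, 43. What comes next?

Differences: 45 - 47 = -2
This is an arithmetic sequence with common difference d = -2.
Next term = 43 + -2 = 41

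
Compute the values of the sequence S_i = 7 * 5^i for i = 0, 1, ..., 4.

This is a geometric sequence.
i=0: S_0 = 7 * 5^0 = 7
i=1: S_1 = 7 * 5^1 = 35
i=2: S_2 = 7 * 5^2 = 175
i=3: S_3 = 7 * 5^3 = 875
i=4: S_4 = 7 * 5^4 = 4375
The first 5 terms are: [7, 35, 175, 875, 4375]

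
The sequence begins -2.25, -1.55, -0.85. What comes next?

Differences: -1.55 - -2.25 = 0.7
This is an arithmetic sequence with common difference d = 0.7.
Next term = -0.85 + 0.7 = -0.15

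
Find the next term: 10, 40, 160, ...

Ratios: 40 / 10 = 4.0
This is a geometric sequence with common ratio r = 4.
Next term = 160 * 4 = 640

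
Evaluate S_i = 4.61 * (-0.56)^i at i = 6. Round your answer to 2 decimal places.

S_6 = 4.61 * (-0.56)^6 ≈ 4.61 * 0.0308 ≈ 0.14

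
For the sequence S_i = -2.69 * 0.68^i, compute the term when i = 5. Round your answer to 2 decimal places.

S_5 = -2.69 * 0.68^5 ≈ -2.69 * 0.1454 ≈ -0.39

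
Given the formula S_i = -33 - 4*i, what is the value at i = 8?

S_8 = -33 + -4*8 = -33 + -32 = -65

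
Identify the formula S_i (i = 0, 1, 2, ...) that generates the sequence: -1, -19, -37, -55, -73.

Check differences: -19 - -1 = -18
-37 - -19 = -18
Common difference d = -18.
First term a = -1.
Formula: S_i = -1 - 18*i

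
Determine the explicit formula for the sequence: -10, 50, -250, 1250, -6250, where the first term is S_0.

Check ratios: 50 / -10 = -5.0
Common ratio r = -5.
First term a = -10.
Formula: S_i = -10 * (-5)^i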